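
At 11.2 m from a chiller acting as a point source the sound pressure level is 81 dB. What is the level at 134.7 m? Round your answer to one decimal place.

Point-source attenuation: ΔL = 20·log₁₀(r₂/r₁) = 20·log₁₀(134.7/11.2) = 21.603 dB.
L₂ = 81 − 20·log₁₀(134.7/11.2) = 81 − 21.603 = 59.40 dB.

59.4 dB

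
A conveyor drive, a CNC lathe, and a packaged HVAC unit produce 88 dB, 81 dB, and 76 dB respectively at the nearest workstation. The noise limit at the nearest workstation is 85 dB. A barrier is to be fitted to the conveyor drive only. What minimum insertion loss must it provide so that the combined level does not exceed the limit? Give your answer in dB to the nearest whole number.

6 dB

The untreated sources together contribute 10^(81/10) + 10^(76/10) = 1.657e+08, i.e. 82.19 dB.
To meet 85 dB overall, the treated conveyor drive may contribute at most 10^(85/10) − 1.657e+08 = 1.505e+08, i.e. 81.78 dB.
Required insertion loss = 88 − 81.78 = 6.22 dB.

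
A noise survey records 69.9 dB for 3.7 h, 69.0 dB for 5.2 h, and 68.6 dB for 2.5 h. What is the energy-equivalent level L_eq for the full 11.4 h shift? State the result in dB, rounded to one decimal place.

The energy average is taken in the linear domain: L_eq = 10·log₁₀[(Σ tᵢ·10^(Lᵢ/10))/T], T = 11.4 h.
Σ tᵢ·10^(Lᵢ/10) = 3.7·10^(69.9/10) + 5.2·10^(69.0/10) + 2.5·10^(68.6/10) = 9.557e+07.
L_eq = 10·log₁₀(9.557e+07/11.4) = 69.23 dB.

69.2 dB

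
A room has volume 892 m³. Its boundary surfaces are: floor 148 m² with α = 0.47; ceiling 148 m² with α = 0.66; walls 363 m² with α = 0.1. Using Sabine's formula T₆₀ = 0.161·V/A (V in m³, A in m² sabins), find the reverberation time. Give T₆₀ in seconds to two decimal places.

Total absorption A = 148·0.47 + 148·0.66 + 363·0.1 = 203.54 m² sabins.
T₆₀ = 0.161·V/A = 0.161·892/203.54 = 0.706 s.

0.71 s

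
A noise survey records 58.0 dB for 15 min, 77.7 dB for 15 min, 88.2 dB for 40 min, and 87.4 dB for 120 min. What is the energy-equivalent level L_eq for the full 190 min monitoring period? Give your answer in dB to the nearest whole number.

87 dB

Weight each interval's intensity by its duration and average over T = 190 min:
Σ tᵢ·10^(Lᵢ/10) = 15·10^(58.0/10) + 15·10^(77.7/10) + 40·10^(88.2/10) + 120·10^(87.4/10) = 9.327e+10.
L_eq = 10·log₁₀(9.327e+10/190) = 86.91 dB.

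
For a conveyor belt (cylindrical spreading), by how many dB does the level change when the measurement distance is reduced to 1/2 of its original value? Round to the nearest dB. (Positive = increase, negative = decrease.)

With cylindrical spreading the level changes by −10·log₁₀(r₂/r₁).
ΔL = −10·log₁₀(0.5) = +3.01 dB.

+3 dB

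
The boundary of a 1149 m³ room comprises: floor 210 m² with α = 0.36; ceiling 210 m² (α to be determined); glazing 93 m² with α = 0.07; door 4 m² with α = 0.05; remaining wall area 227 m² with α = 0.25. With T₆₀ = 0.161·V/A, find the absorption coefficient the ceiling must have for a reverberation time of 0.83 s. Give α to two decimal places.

0.40

From T₆₀ = 0.161·V/A, the target T₆₀ = 0.83 s needs A = 0.161·1149/0.83 = 222.88 m².
Absorption from the other surfaces = 210·0.36 + 93·0.07 + 4·0.05 + 227·0.25 = 139.06 m², so the ceiling must supply 83.82 m² over 210 m².
α = 83.82/210 = 0.399.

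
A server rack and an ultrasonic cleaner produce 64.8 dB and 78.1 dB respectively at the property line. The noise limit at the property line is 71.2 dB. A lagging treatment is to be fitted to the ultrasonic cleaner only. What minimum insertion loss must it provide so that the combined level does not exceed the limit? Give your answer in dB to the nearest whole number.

The untreated sources together contribute 10^(64.8/10) = 3.020e+06, i.e. 64.80 dB.
To meet 71.2 dB overall, the treated ultrasonic cleaner may contribute at most 10^(71.2/10) − 3.020e+06 = 1.016e+07, i.e. 70.07 dB.
Required insertion loss = 78.1 − 70.07 = 8.03 dB.

8 dB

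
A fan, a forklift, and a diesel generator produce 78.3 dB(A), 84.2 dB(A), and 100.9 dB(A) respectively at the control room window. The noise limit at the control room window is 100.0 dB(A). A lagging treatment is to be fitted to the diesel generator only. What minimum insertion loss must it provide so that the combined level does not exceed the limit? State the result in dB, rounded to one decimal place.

The untreated sources together contribute 10^(78.3/10) + 10^(84.2/10) = 3.306e+08, i.e. 85.19 dB(A).
The limit corresponds to 10^(100.0/10) = 1.000e+10; subtracting the fixed part leaves 9.669e+09 for the diesel generator, i.e. 99.85 dB(A).
Required insertion loss = 100.9 − 99.85 = 1.05 dB.

1.0 dB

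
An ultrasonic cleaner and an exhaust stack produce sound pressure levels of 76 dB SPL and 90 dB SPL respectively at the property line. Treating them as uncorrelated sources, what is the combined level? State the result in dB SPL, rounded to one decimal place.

90.2 dB SPL

For uncorrelated sources the intensities add, so convert each level to linear form, sum, and take 10·log₁₀ of the total.
Σ 10^(L/10) = 10^(76/10) + 10^(90/10) = 1.040e+09.
L_total = 10·log₁₀(1.040e+09) = 90.17 dB SPL.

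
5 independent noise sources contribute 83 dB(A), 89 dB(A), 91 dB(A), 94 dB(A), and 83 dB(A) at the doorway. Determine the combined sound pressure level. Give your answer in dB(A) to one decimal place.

97.0 dB(A)

For uncorrelated sources the intensities add, so convert each level to linear form, sum, and take 10·log₁₀ of the total.
Σ 10^(L/10) = 10^(83/10) + 10^(89/10) + 10^(91/10) + 10^(94/10) + 10^(83/10) = 4.964e+09.
L_total = 10·log₁₀(4.964e+09) = 96.96 dB(A).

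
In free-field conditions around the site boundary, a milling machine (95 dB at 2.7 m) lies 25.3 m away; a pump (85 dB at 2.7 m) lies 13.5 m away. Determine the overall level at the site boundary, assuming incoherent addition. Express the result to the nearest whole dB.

Propagate each source to the receiver with L = L_ref − 20·log₁₀(r/r_ref), then add intensities.
milling machine: 95 − 20·log₁₀(25.3/2.7) = 95 − 19.44 = 75.56 dB.
pump: 85 − 20·log₁₀(13.5/2.7) = 85 − 13.98 = 71.02 dB.
Σ 10^(L/10) = 4.866e+07 → L_total = 10·log₁₀(4.866e+07) = 76.87 dB.

77 dB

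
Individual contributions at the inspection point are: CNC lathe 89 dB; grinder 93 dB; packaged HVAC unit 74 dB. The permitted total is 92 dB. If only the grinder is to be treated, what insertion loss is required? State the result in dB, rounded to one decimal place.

4.2 dB

The untreated sources together contribute 10^(89/10) + 10^(74/10) = 8.194e+08, i.e. 89.14 dB.
The limit corresponds to 10^(92/10) = 1.585e+09; subtracting the fixed part leaves 7.654e+08 for the grinder, i.e. 88.84 dB.
Required insertion loss = 93 − 88.84 = 4.16 dB.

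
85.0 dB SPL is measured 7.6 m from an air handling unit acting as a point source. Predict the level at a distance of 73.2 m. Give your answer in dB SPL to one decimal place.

Point-source attenuation: ΔL = 20·log₁₀(r₂/r₁) = 20·log₁₀(73.2/7.6) = 19.674 dB.
L₂ = 85.0 − 20·log₁₀(73.2/7.6) = 85.0 − 19.674 = 65.33 dB SPL.

65.3 dB SPL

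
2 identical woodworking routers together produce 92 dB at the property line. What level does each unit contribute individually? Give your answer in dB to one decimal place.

89.0 dB

Dividing the total intensity by 2 lowers the level by 10·log₁₀ 2 = 3.010 dB: L₁ = 92 − 3.010.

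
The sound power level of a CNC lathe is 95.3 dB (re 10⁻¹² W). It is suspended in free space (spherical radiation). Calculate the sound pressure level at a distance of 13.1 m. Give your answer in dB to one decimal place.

62.0 dB

L_p = L_w − 10·log₁₀(4π·r²) with r = 13.1 m.
4π·r² = 2157 m², 10·log₁₀ of that is 33.338 dB.
L_p = 95.3 − 33.338 = 61.96 dB.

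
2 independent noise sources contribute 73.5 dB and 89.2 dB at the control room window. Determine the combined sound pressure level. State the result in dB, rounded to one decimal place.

89.3 dB

For uncorrelated sources the intensities add, so convert each level to linear form, sum, and take 10·log₁₀ of the total.
Σ 10^(L/10) = 10^(73.5/10) + 10^(89.2/10) = 8.542e+08.
L_total = 10·log₁₀(8.542e+08) = 89.32 dB.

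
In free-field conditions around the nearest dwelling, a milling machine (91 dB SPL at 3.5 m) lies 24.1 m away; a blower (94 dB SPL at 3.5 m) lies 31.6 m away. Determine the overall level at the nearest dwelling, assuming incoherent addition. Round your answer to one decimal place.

77.6 dB SPL

First find each source's level at the receiver (point-source: −20·log₁₀(r/r_ref)), then combine on an intensity basis.
milling machine: 91 − 20·log₁₀(24.1/3.5) = 91 − 16.76 = 74.24 dB SPL.
blower: 94 − 20·log₁₀(31.6/3.5) = 94 − 19.11 = 74.89 dB SPL.
Σ 10^(L/10) = 5.737e+07 → L_total = 10·log₁₀(5.737e+07) = 77.59 dB SPL.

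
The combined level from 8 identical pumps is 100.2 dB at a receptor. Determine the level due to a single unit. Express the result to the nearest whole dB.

91 dB

8 equal contributions raise the level by 10·log₁₀ 8 = 9.031 dB, so each unit alone gives 100.2 − 9.031.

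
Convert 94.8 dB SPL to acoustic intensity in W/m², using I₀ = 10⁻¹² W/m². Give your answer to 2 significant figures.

I/I₀ = 10^(94.8/10) = 3.02e+09, so I = 3.02e+09 × 10⁻¹² W/m².

0.0030 W/m²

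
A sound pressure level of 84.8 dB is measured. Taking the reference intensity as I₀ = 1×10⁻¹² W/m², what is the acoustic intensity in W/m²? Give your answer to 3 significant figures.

I = I₀·10^(L/10) = 10⁻¹² × 10^(84.8/10) = 10^(-3.520).

0.000302 W/m²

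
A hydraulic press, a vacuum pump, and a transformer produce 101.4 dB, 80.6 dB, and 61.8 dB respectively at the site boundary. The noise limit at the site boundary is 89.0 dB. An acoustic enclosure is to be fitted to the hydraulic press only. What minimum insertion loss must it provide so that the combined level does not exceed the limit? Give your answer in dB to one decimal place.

13.1 dB

The untreated sources together contribute 10^(80.6/10) + 10^(61.8/10) = 1.163e+08, i.e. 80.66 dB.
To meet 89.0 dB overall, the treated hydraulic press may contribute at most 10^(89.0/10) − 1.163e+08 = 6.780e+08, i.e. 88.31 dB.
So the hydraulic press must be reduced from 101.4 to 88.31 dB: IL = 13.09 dB.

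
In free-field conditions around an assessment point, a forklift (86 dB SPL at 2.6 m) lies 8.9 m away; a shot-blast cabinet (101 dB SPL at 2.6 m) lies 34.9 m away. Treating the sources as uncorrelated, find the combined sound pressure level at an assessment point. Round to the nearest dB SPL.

Apply inverse-square spreading to bring every level to the receiver, then sum 10^(L/10).
forklift: 86 − 20·log₁₀(8.9/2.6) = 86 − 10.69 = 75.31 dB SPL.
shot-blast cabinet: 101 − 20·log₁₀(34.9/2.6) = 101 − 22.56 = 78.44 dB SPL.
Σ 10^(L/10) = 1.038e+08 → L_total = 10·log₁₀(1.038e+08) = 80.16 dB SPL.

80 dB SPL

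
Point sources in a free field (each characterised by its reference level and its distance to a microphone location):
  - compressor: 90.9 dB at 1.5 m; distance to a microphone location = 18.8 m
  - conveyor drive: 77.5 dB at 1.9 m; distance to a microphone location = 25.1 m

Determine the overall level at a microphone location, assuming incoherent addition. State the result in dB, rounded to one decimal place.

Apply inverse-square spreading to bring every level to the receiver, then sum 10^(L/10).
compressor: 90.9 − 20·log₁₀(18.8/1.5) = 90.9 − 21.96 = 68.94 dB.
conveyor drive: 77.5 − 20·log₁₀(25.1/1.9) = 77.5 − 22.42 = 55.08 dB.
Σ 10^(L/10) = 8.154e+06 → L_total = 10·log₁₀(8.154e+06) = 69.11 dB.

69.1 dB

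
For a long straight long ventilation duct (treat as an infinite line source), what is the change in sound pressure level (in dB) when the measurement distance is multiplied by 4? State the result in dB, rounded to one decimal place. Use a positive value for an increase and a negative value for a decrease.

With cylindrical spreading the level changes by −10·log₁₀(r₂/r₁).
ΔL = −10·log₁₀(4) = -6.02 dB.

-6.0 dB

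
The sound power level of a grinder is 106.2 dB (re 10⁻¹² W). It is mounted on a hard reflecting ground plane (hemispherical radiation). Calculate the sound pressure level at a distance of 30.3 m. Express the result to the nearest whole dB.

L_p = L_w − 10·log₁₀(2π·r²) with r = 30.3 m.
2π·r² = 5769 m², 10·log₁₀ of that is 37.611 dB.
L_p = 106.2 − 37.611 = 68.59 dB.

69 dB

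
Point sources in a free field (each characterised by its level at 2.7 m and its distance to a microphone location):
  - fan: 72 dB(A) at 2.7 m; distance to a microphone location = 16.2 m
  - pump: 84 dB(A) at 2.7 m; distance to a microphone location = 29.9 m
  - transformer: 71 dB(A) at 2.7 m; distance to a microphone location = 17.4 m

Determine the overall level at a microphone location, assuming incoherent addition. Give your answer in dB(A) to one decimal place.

64.5 dB(A)

Apply inverse-square spreading to bring every level to the receiver, then sum 10^(L/10).
fan: 72 − 20·log₁₀(16.2/2.7) = 72 − 15.56 = 56.44 dB(A).
pump: 84 − 20·log₁₀(29.9/2.7) = 84 − 20.89 = 63.11 dB(A).
transformer: 71 − 20·log₁₀(17.4/2.7) = 71 − 16.18 = 54.82 dB(A).
Σ 10^(L/10) = 2.792e+06 → L_total = 10·log₁₀(2.792e+06) = 64.46 dB(A).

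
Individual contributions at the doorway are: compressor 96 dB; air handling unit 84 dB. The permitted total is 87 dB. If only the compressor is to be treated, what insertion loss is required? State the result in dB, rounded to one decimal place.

12.0 dB

Fixed contribution from the other source: Σ 10^(L/10) = 10^(84/10) = 2.512e+08 (84.00 dB).
The limit corresponds to 10^(87/10) = 5.012e+08; subtracting the fixed part leaves 2.500e+08 for the compressor, i.e. 83.98 dB.
So the compressor must be reduced from 96 to 83.98 dB: IL = 12.02 dB.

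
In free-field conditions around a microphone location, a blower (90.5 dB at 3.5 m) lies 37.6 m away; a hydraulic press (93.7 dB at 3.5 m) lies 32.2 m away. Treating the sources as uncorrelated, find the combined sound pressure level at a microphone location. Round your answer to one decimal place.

First find each source's level at the receiver (point-source: −20·log₁₀(r/r_ref)), then combine on an intensity basis.
blower: 90.5 − 20·log₁₀(37.6/3.5) = 90.5 − 20.62 = 69.88 dB.
hydraulic press: 93.7 − 20·log₁₀(32.2/3.5) = 93.7 − 19.28 = 74.42 dB.
Σ 10^(L/10) = 3.742e+07 → L_total = 10·log₁₀(3.742e+07) = 75.73 dB.

75.7 dB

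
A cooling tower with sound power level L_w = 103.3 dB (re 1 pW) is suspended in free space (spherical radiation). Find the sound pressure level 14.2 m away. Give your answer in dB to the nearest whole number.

69 dB

Free-field spherical radiation: L_p = L_w − 10·log₁₀(4π·r²), r = 14.2 m.
4π·r² = 2534 m², 10·log₁₀ of that is 34.038 dB.
L_p = 103.3 − 34.038 = 69.26 dB.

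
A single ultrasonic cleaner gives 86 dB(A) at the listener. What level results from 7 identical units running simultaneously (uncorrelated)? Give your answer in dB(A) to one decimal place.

N identical incoherent sources raise the level by 10·log₁₀ N.
L_total = 86 + 10·log₁₀(7) = 86 + 8.451 = 94.45 dB(A).

94.5 dB(A)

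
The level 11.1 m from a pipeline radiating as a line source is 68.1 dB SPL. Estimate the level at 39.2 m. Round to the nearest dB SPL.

63 dB SPL

Line-source attenuation: ΔL = 10·log₁₀(r₂/r₁) = 10·log₁₀(39.2/11.1) = 5.480 dB.
L₂ = 68.1 − 10·log₁₀(39.2/11.1) = 68.1 − 5.480 = 62.62 dB SPL.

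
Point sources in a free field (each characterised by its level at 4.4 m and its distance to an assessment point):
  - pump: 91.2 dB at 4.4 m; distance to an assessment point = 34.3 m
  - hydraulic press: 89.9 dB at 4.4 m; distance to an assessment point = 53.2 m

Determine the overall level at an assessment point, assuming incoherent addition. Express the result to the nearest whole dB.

First find each source's level at the receiver (point-source: −20·log₁₀(r/r_ref)), then combine on an intensity basis.
pump: 91.2 − 20·log₁₀(34.3/4.4) = 91.2 − 17.84 = 73.36 dB.
hydraulic press: 89.9 − 20·log₁₀(53.2/4.4) = 89.9 − 21.65 = 68.25 dB.
Σ 10^(L/10) = 2.838e+07 → L_total = 10·log₁₀(2.838e+07) = 74.53 dB.

75 dB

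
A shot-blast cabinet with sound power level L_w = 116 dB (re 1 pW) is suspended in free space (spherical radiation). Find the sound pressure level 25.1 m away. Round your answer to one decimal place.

L_p = L_w − 10·log₁₀(4π·r²) with r = 25.1 m.
4π·r² = 7917 m², 10·log₁₀ of that is 38.986 dB.
L_p = 116 − 38.986 = 77.01 dB.

77.0 dB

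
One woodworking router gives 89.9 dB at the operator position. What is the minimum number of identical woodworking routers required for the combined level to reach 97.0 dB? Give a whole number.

N identical sources give L₁ + 10·log₁₀ N, so require 10·log₁₀ N ≥ 97.0 − 89.9 = 7.1 dB.
N ≥ 10^(7.1/10) = 5.129, so N = 6.

6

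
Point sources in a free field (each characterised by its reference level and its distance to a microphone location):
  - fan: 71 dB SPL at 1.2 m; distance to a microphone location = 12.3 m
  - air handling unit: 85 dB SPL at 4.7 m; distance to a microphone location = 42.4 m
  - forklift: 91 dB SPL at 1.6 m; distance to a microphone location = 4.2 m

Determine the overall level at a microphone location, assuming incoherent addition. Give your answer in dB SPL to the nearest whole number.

Apply inverse-square spreading to bring every level to the receiver, then sum 10^(L/10).
fan: 71 − 20·log₁₀(12.3/1.2) = 71 − 20.21 = 50.79 dB SPL.
air handling unit: 85 − 20·log₁₀(42.4/4.7) = 85 − 19.11 = 65.89 dB SPL.
forklift: 91 − 20·log₁₀(4.2/1.6) = 91 − 8.38 = 82.62 dB SPL.
Σ 10^(L/10) = 1.867e+08 → L_total = 10·log₁₀(1.867e+08) = 82.71 dB SPL.

83 dB SPL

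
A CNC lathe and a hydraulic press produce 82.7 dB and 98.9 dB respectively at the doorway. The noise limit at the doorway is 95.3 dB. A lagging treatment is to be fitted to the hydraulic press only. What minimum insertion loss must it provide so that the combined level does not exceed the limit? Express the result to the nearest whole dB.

Everything except the hydraulic press sums to 10^(82.7/10) = 1.862e+08 in linear terms, 82.70 dB.
To meet 95.3 dB overall, the treated hydraulic press may contribute at most 10^(95.3/10) − 1.862e+08 = 3.202e+09, i.e. 95.05 dB.
So the hydraulic press must be reduced from 98.9 to 95.05 dB: IL = 3.85 dB.

4 dB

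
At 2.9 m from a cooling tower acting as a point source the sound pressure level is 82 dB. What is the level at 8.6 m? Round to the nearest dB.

73 dB

Spherical spreading from a point source gives a 20·log₁₀(r₂/r₁) drop.
L₂ = 82 − 20·log₁₀(8.6/2.9) = 82 − 9.442 = 72.56 dB.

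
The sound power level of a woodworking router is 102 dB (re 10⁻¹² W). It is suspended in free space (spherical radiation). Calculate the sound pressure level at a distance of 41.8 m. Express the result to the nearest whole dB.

Free-field spherical radiation: L_p = L_w − 10·log₁₀(4π·r²), r = 41.8 m.
4π·r² = 2.196e+04 m², 10·log₁₀ of that is 43.416 dB.
L_p = 102 − 43.416 = 58.58 dB.

59 dB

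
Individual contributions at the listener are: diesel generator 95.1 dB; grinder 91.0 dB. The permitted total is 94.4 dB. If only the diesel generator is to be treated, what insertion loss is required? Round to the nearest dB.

Everything except the diesel generator sums to 10^(91.0/10) = 1.259e+09 in linear terms, 91.00 dB.
The limit corresponds to 10^(94.4/10) = 2.754e+09; subtracting the fixed part leaves 1.495e+09 for the diesel generator, i.e. 91.75 dB.
Required insertion loss = 95.1 − 91.75 = 3.35 dB.

3 dB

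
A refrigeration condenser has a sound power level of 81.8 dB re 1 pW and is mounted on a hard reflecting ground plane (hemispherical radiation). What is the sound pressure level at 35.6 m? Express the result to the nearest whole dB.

Free-field hemispherical radiation: L_p = L_w − 10·log₁₀(2π·r²), r = 35.6 m.
2π·r² = 7963 m², 10·log₁₀ of that is 39.011 dB.
L_p = 81.8 − 39.011 = 42.79 dB.

43 dB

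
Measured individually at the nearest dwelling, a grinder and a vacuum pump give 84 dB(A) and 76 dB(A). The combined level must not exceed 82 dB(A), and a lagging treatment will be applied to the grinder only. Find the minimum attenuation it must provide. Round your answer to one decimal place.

3.3 dB

Fixed contribution from the other source: Σ 10^(L/10) = 10^(76/10) = 3.981e+07 (76.00 dB(A)).
To meet 82 dB(A) overall, the treated grinder may contribute at most 10^(82/10) − 3.981e+07 = 1.187e+08, i.e. 80.74 dB(A).
Required insertion loss = 84 − 80.74 = 3.26 dB.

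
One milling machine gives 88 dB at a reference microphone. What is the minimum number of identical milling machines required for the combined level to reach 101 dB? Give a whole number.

20

Need L₁ + 10·log₁₀ N ≥ 101, i.e. log₁₀ N ≥ 1.30.
N ≥ 10^(13.0/10) = 19.953, so N = 20.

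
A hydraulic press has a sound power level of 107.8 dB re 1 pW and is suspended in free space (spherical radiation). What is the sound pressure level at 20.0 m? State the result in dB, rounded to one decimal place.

L_p = L_w − 10·log₁₀(4π·r²) with r = 20.0 m.
4π·r² = 5027 m², 10·log₁₀ of that is 37.013 dB.
L_p = 107.8 − 37.013 = 70.79 dB.

70.8 dB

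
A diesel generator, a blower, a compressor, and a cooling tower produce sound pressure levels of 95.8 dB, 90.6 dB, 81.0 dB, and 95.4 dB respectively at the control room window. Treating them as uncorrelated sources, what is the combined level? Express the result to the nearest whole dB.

For uncorrelated sources the intensities add, so convert each level to linear form, sum, and take 10·log₁₀ of the total.
Σ 10^(L/10) = 10^(95.8/10) + 10^(90.6/10) + 10^(81.0/10) + 10^(95.4/10) = 8.543e+09.
L_total = 10·log₁₀(8.543e+09) = 99.32 dB.

99 dB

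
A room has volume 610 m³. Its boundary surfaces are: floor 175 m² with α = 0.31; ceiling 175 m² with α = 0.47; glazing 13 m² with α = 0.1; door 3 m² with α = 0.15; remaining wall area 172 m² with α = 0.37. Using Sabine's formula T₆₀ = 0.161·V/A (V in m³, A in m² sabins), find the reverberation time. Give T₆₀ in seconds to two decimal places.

Total absorption A = 175·0.31 + 175·0.47 + 13·0.1 + 3·0.15 + 172·0.37 = 201.89 m² sabins.
T₆₀ = 0.161 × 610 / 201.89 = 0.486 s.

0.49 s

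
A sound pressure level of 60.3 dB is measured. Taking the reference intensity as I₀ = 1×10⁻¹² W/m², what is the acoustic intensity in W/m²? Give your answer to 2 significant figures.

1.1e-06 W/m²

I/I₀ = 10^(60.3/10) = 1.072e+06, so I = 1.072e+06 × 10⁻¹² W/m².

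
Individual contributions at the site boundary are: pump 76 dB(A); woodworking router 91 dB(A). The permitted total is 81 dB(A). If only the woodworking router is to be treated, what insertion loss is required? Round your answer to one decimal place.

The untreated sources together contribute 10^(76/10) = 3.981e+07, i.e. 76.00 dB(A).
To meet 81 dB(A) overall, the treated woodworking router may contribute at most 10^(81/10) − 3.981e+07 = 8.608e+07, i.e. 79.35 dB(A).
Required insertion loss = 91 − 79.35 = 11.65 dB.

11.7 dB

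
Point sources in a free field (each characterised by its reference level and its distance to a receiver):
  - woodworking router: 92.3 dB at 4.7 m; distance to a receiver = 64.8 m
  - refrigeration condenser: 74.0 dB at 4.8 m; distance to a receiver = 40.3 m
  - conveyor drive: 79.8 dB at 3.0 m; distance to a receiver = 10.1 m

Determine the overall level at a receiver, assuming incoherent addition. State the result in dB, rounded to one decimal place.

Propagate each source to the receiver with L = L_ref − 20·log₁₀(r/r_ref), then add intensities.
woodworking router: 92.3 − 20·log₁₀(64.8/4.7) = 92.3 − 22.79 = 69.51 dB.
refrigeration condenser: 74.0 − 20·log₁₀(40.3/4.8) = 74.0 − 18.48 = 55.52 dB.
conveyor drive: 79.8 − 20·log₁₀(10.1/3.0) = 79.8 − 10.54 = 69.26 dB.
Σ 10^(L/10) = 1.772e+07 → L_total = 10·log₁₀(1.772e+07) = 72.48 dB.

72.5 dB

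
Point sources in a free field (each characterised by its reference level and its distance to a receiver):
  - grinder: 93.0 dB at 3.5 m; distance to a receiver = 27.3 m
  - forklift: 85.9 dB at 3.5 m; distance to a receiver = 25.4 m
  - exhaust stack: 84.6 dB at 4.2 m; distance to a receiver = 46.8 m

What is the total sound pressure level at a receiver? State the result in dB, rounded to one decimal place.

Propagate each source to the receiver with L = L_ref − 20·log₁₀(r/r_ref), then add intensities.
grinder: 93.0 − 20·log₁₀(27.3/3.5) = 93.0 − 17.84 = 75.16 dB.
forklift: 85.9 − 20·log₁₀(25.4/3.5) = 85.9 − 17.22 = 68.68 dB.
exhaust stack: 84.6 − 20·log₁₀(46.8/4.2) = 84.6 − 20.94 = 63.66 dB.
Σ 10^(L/10) = 4.251e+07 → L_total = 10·log₁₀(4.251e+07) = 76.28 dB.

76.3 dB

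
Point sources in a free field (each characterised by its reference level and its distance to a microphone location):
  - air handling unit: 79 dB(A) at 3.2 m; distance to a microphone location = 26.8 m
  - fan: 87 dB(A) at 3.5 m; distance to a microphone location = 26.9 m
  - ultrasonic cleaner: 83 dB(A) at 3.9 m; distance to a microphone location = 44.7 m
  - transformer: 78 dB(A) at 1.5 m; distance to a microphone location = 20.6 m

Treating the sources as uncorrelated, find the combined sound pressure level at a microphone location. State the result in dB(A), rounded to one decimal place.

70.6 dB(A)

Propagate each source to the receiver with L = L_ref − 20·log₁₀(r/r_ref), then add intensities.
air handling unit: 79 − 20·log₁₀(26.8/3.2) = 79 − 18.46 = 60.54 dB(A).
fan: 87 − 20·log₁₀(26.9/3.5) = 87 − 17.71 = 69.29 dB(A).
ultrasonic cleaner: 83 − 20·log₁₀(44.7/3.9) = 83 − 21.18 = 61.82 dB(A).
transformer: 78 − 20·log₁₀(20.6/1.5) = 78 − 22.76 = 55.24 dB(A).
Σ 10^(L/10) = 1.147e+07 → L_total = 10·log₁₀(1.147e+07) = 70.60 dB(A).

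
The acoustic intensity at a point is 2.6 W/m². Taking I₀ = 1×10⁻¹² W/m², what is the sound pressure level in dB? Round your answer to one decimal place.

124.1 dB

I/I₀ = 2.6/10⁻¹² = 2.6×10^12, and L = 10·log₁₀(I/I₀).
L = 10·(0.4150 + 12) = 124.15 dB.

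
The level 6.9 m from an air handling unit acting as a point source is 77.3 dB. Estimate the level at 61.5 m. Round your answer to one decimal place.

58.3 dB

For a point source, L₂ = L₁ − 20·log₁₀(r₂/r₁).
L₂ = 77.3 − 20·log₁₀(61.5/6.9) = 77.3 − 19.001 = 58.30 dB.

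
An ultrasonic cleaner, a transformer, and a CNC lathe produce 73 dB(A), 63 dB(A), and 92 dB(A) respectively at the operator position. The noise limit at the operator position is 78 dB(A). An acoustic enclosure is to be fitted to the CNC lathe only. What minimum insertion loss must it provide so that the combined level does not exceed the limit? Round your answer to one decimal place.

15.9 dB

Everything except the CNC lathe sums to 10^(73/10) + 10^(63/10) = 2.195e+07 in linear terms, 73.41 dB(A).
To meet 78 dB(A) overall, the treated CNC lathe may contribute at most 10^(78/10) − 2.195e+07 = 4.115e+07, i.e. 76.14 dB(A).
So the CNC lathe must be reduced from 92 to 76.14 dB(A): IL = 15.86 dB.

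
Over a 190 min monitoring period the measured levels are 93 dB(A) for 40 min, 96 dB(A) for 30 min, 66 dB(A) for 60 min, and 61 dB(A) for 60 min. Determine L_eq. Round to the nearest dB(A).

90 dB(A)

L_eq = 10·log₁₀[(1/T)·Σ tᵢ·10^(Lᵢ/10)] with T = 190 min.
Σ tᵢ·10^(Lᵢ/10) = 40·10^(93/10) + 30·10^(96/10) + 60·10^(66/10) + 60·10^(61/10) = 1.996e+11.
L_eq = 10·log₁₀(1.996e+11/190) = 90.21 dB(A).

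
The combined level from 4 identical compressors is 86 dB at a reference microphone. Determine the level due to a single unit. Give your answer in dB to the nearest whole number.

For N identical incoherent sources L_total = L₁ + 10·log₁₀ N, so L₁ = 86 − 10·log₁₀(4) = 86 − 6.021.

80 dB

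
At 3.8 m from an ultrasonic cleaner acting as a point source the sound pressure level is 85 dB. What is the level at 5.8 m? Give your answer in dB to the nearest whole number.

81 dB

For a point source, L₂ = L₁ − 20·log₁₀(r₂/r₁).
L₂ = 85 − 20·log₁₀(5.8/3.8) = 85 − 3.673 = 81.33 dB.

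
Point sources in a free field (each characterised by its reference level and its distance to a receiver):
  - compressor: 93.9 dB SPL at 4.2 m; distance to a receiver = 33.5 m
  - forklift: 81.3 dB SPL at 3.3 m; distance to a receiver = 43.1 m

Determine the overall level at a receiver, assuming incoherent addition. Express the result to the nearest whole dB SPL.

76 dB SPL

Propagate each source to the receiver with L = L_ref − 20·log₁₀(r/r_ref), then add intensities.
compressor: 93.9 − 20·log₁₀(33.5/4.2) = 93.9 − 18.04 = 75.86 dB SPL.
forklift: 81.3 − 20·log₁₀(43.1/3.3) = 81.3 − 22.32 = 58.98 dB SPL.
Σ 10^(L/10) = 3.937e+07 → L_total = 10·log₁₀(3.937e+07) = 75.95 dB SPL.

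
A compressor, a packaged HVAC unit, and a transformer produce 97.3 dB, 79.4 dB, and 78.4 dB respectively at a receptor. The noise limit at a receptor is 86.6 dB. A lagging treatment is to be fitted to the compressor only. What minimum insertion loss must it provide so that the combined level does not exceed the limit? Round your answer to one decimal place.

12.5 dB

The untreated sources together contribute 10^(79.4/10) + 10^(78.4/10) = 1.563e+08, i.e. 81.94 dB.
The limit corresponds to 10^(86.6/10) = 4.571e+08; subtracting the fixed part leaves 3.008e+08 for the compressor, i.e. 84.78 dB.
Required insertion loss = 97.3 − 84.78 = 12.52 dB.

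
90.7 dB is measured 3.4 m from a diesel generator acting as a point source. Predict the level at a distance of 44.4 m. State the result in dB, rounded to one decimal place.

For a point source, L₂ = L₁ − 20·log₁₀(r₂/r₁).
L₂ = 90.7 − 20·log₁₀(44.4/3.4) = 90.7 − 22.318 = 68.38 dB.

68.4 dB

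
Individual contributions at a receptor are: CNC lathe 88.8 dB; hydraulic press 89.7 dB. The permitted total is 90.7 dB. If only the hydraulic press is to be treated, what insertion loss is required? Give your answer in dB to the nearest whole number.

4 dB

The untreated sources together contribute 10^(88.8/10) = 7.586e+08, i.e. 88.80 dB.
To meet 90.7 dB overall, the treated hydraulic press may contribute at most 10^(90.7/10) − 7.586e+08 = 4.163e+08, i.e. 86.19 dB.
Required insertion loss = 89.7 − 86.19 = 3.51 dB.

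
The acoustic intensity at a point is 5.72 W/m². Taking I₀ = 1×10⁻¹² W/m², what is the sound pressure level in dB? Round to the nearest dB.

128 dB

L = 10·log₁₀(I/I₀) = 10·log₁₀(5.72/10⁻¹²) = 10·log₁₀(5.72×10^12).
L = 10·(0.7574 + 12) = 127.57 dB.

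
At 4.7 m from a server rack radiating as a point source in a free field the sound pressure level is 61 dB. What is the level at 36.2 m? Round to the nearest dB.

Spherical spreading from a point source gives a 20·log₁₀(r₂/r₁) drop.
L₂ = 61 − 20·log₁₀(36.2/4.7) = 61 − 17.732 = 43.27 dB.

43 dB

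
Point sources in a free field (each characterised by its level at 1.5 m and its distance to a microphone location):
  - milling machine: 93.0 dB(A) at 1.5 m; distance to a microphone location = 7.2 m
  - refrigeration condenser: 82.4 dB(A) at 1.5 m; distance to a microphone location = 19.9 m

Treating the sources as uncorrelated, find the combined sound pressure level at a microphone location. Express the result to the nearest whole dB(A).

Propagate each source to the receiver with L = L_ref − 20·log₁₀(r/r_ref), then add intensities.
milling machine: 93.0 − 20·log₁₀(7.2/1.5) = 93.0 − 13.62 = 79.38 dB(A).
refrigeration condenser: 82.4 − 20·log₁₀(19.9/1.5) = 82.4 − 22.46 = 59.94 dB(A).
Σ 10^(L/10) = 8.759e+07 → L_total = 10·log₁₀(8.759e+07) = 79.42 dB(A).

79 dB(A)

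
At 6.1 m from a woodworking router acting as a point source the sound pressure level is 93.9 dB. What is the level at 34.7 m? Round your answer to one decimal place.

For a point source, L₂ = L₁ − 20·log₁₀(r₂/r₁).
L₂ = 93.9 − 20·log₁₀(34.7/6.1) = 93.9 − 15.100 = 78.80 dB.

78.8 dB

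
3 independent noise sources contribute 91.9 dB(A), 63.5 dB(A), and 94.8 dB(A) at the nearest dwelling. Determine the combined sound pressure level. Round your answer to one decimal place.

96.6 dB(A)

Incoherent sources combine by intensity addition: L_total = 10·log₁₀(Σ 10^(L_i/10)).
Σ 10^(L/10) = 10^(91.9/10) + 10^(63.5/10) + 10^(94.8/10) = 4.571e+09.
L_total = 10·log₁₀(4.571e+09) = 96.60 dB(A).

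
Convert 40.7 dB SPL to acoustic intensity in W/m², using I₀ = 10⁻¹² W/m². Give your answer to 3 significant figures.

1.17e-08 W/m²

I/I₀ = 10^(40.7/10) = 1.175e+04, so I = 1.175e+04 × 10⁻¹² W/m².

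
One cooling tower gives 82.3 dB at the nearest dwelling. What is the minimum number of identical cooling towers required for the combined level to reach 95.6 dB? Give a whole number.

The shortfall is 95.6 − 82.3 = 13.3 dB, and N units add 10·log₁₀ N, so need 10·log₁₀ N ≥ 13.3.
N ≥ 10^(13.3/10) = 21.380, so N = 22.

22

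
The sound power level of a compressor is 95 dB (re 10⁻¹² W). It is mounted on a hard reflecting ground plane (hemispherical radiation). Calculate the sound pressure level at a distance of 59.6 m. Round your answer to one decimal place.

Free-field hemispherical radiation: L_p = L_w − 10·log₁₀(2π·r²), r = 59.6 m.
2π·r² = 2.232e+04 m², 10·log₁₀ of that is 43.487 dB.
L_p = 95 − 43.487 = 51.51 dB.

51.5 dB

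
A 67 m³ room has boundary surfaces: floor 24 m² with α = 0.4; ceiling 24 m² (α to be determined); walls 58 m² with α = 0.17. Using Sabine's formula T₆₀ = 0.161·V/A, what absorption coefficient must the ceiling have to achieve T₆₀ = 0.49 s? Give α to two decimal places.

0.11

From T₆₀ = 0.161·V/A, the target T₆₀ = 0.49 s needs A = 0.161·67/0.49 = 22.01 m².
Absorption from the other surfaces = 24·0.4 + 58·0.17 = 19.46 m², so the ceiling must supply 2.55 m² over 24 m².
α = 2.55/24 = 0.106.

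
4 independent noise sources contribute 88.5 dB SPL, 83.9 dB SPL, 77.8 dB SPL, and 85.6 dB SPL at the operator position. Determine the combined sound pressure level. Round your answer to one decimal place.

91.4 dB SPL

For uncorrelated sources the intensities add, so convert each level to linear form, sum, and take 10·log₁₀ of the total.
Σ 10^(L/10) = 10^(88.5/10) + 10^(83.9/10) + 10^(77.8/10) + 10^(85.6/10) = 1.377e+09.
L_total = 10·log₁₀(1.377e+09) = 91.39 dB SPL.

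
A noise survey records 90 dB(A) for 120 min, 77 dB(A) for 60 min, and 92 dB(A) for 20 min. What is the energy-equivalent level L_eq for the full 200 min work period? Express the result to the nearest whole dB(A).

Weight each interval's intensity by its duration and average over T = 200 min:
Σ tᵢ·10^(Lᵢ/10) = 120·10^(90/10) + 60·10^(77/10) + 20·10^(92/10) = 1.547e+11.
L_eq = 10·log₁₀(1.547e+11/200) = 88.88 dB(A).

89 dB(A)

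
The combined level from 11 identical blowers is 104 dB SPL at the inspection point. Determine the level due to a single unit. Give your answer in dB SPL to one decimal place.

93.6 dB SPL

For N identical incoherent sources L_total = L₁ + 10·log₁₀ N, so L₁ = 104 − 10·log₁₀(11) = 104 − 10.414.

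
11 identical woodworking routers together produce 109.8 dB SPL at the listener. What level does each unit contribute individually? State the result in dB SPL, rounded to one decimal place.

11 equal contributions raise the level by 10·log₁₀ 11 = 10.414 dB, so each unit alone gives 109.8 − 10.414.

99.4 dB SPL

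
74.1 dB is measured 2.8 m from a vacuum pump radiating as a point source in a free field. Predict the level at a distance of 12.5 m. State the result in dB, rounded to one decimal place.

61.1 dB

For a point source, L₂ = L₁ − 20·log₁₀(r₂/r₁).
L₂ = 74.1 − 20·log₁₀(12.5/2.8) = 74.1 − 12.995 = 61.10 dB.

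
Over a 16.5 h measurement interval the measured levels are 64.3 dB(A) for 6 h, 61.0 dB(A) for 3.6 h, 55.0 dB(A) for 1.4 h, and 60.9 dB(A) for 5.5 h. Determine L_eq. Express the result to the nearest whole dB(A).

62 dB(A)

The energy average is taken in the linear domain: L_eq = 10·log₁₀[(Σ tᵢ·10^(Lᵢ/10))/T], T = 16.5 h.
Σ tᵢ·10^(Lᵢ/10) = 6·10^(64.3/10) + 3.6·10^(61.0/10) + 1.4·10^(55.0/10) + 5.5·10^(60.9/10) = 2.789e+07.
L_eq = 10·log₁₀(2.789e+07/16.5) = 62.28 dB(A).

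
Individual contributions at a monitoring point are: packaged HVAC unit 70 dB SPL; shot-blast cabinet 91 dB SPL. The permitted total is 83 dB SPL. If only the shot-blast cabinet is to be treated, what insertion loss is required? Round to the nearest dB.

Everything except the shot-blast cabinet sums to 10^(70/10) = 1.000e+07 in linear terms, 70.00 dB SPL.
To meet 83 dB SPL overall, the treated shot-blast cabinet may contribute at most 10^(83/10) − 1.000e+07 = 1.895e+08, i.e. 82.78 dB SPL.
So the shot-blast cabinet must be reduced from 91 to 82.78 dB SPL: IL = 8.22 dB.

8 dB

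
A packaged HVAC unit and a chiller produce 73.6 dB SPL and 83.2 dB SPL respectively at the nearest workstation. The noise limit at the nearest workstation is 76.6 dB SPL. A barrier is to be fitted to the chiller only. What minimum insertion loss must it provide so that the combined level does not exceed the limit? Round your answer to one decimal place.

9.6 dB

Everything except the chiller sums to 10^(73.6/10) = 2.291e+07 in linear terms, 73.60 dB SPL.
The limit corresponds to 10^(76.6/10) = 4.571e+07; subtracting the fixed part leaves 2.280e+07 for the chiller, i.e. 73.58 dB SPL.
So the chiller must be reduced from 83.2 to 73.58 dB SPL: IL = 9.62 dB.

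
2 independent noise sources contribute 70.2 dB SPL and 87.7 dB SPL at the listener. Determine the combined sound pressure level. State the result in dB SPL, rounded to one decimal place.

Incoherent sources combine by intensity addition: L_total = 10·log₁₀(Σ 10^(L_i/10)).
Σ 10^(L/10) = 10^(70.2/10) + 10^(87.7/10) = 5.993e+08.
L_total = 10·log₁₀(5.993e+08) = 87.78 dB SPL.

87.8 dB SPL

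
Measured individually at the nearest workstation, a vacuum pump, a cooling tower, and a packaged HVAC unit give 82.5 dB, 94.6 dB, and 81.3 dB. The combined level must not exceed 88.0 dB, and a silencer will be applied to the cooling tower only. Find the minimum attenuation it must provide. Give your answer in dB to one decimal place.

9.6 dB

Everything except the cooling tower sums to 10^(82.5/10) + 10^(81.3/10) = 3.127e+08 in linear terms, 84.95 dB.
To meet 88.0 dB overall, the treated cooling tower may contribute at most 10^(88.0/10) − 3.127e+08 = 3.182e+08, i.e. 85.03 dB.
So the cooling tower must be reduced from 94.6 to 85.03 dB: IL = 9.57 dB.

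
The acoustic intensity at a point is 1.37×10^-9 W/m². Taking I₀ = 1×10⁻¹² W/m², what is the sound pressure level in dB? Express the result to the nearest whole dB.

Dividing by I₀ shifts the exponent by 12: I/I₀ = 1.37×10^3.
L = 10·(0.1367 + 3) = 31.37 dB.

31 dB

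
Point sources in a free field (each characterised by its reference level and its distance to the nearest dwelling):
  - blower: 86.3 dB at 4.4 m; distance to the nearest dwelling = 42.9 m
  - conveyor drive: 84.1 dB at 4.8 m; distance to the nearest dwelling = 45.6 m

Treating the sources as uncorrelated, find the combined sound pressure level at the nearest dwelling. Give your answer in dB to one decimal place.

Apply inverse-square spreading to bring every level to the receiver, then sum 10^(L/10).
blower: 86.3 − 20·log₁₀(42.9/4.4) = 86.3 − 19.78 = 66.52 dB.
conveyor drive: 84.1 − 20·log₁₀(45.6/4.8) = 84.1 − 19.55 = 64.55 dB.
Σ 10^(L/10) = 7.335e+06 → L_total = 10·log₁₀(7.335e+06) = 68.65 dB.

68.7 dB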